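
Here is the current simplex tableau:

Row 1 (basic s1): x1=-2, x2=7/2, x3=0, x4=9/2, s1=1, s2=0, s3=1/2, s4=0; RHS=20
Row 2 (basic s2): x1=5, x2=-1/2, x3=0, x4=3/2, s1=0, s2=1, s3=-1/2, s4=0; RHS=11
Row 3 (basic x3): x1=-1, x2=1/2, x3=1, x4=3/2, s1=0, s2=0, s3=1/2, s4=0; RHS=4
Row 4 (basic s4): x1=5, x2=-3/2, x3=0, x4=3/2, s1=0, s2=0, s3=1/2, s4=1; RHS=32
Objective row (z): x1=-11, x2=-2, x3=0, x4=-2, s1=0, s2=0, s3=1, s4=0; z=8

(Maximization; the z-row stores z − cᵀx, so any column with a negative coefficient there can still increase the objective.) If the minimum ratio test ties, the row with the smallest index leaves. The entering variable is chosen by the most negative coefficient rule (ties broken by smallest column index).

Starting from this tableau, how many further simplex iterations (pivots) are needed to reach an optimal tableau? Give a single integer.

2

pivot: x1 in, s2 out → z = 161/5
pivot: x2 in, s1 out → z = 1819/33
No improving column remains; optimal.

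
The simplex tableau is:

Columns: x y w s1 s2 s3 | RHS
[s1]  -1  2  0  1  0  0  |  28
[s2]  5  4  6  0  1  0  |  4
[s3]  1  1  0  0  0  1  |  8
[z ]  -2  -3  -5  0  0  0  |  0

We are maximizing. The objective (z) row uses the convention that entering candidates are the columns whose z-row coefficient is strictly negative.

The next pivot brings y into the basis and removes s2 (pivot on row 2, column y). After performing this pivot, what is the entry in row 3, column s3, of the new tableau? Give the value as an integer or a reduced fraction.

1

Pivot element is row 2, column y: 4.
Normalize row 2: new (row 2, s3) = 0/4 = 0.
row 3 ← row 3 − 1·(new row 2): 1 − 1·0 = 1.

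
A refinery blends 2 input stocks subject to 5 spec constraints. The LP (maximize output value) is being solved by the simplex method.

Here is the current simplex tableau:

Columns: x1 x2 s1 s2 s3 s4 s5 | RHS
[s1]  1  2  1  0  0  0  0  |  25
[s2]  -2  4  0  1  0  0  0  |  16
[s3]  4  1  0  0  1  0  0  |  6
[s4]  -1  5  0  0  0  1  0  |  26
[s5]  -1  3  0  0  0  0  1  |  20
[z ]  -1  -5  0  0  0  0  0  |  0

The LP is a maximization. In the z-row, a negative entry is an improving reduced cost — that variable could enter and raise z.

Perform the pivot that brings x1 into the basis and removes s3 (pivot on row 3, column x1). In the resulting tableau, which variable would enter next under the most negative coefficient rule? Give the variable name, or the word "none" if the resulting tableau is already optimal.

Pivot element 4. New z-row = old z-row − (-1)·(row 3/4).
Updated z-row coefficients: x1: 0, x2: -19/4, s1: 0, s2: 0, s3: 1/4, s4: 0, s5: 0.
The most negative is -19/4 in column x2, so x2 would enter next.

x2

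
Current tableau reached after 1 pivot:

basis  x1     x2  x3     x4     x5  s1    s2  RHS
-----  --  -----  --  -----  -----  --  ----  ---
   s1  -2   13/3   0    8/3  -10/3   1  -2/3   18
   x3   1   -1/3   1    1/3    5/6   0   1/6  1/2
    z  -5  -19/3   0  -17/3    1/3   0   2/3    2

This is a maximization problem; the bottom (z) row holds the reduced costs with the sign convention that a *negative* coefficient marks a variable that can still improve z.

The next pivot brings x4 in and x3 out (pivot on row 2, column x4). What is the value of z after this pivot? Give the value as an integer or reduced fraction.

Minimum ratio for x4: (1/2)/(1/3) = 3/2.
z changes by −(z-row coeff of x4)·ratio = −(-17/3)·(3/2) = 17/2.
New z = 2 + (17/2) = 21/2.

21/2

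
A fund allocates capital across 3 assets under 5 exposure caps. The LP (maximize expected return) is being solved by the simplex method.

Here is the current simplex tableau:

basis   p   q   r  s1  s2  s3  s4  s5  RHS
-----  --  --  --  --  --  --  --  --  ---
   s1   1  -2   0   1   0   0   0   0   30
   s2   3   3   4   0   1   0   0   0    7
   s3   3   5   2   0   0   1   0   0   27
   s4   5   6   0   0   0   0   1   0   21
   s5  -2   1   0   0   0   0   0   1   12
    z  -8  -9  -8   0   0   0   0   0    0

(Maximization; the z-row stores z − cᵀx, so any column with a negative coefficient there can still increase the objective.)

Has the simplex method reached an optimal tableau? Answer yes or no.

no

Column p has objective-row coefficient -8, which is negative; an improving pivot exists, so not yet optimal.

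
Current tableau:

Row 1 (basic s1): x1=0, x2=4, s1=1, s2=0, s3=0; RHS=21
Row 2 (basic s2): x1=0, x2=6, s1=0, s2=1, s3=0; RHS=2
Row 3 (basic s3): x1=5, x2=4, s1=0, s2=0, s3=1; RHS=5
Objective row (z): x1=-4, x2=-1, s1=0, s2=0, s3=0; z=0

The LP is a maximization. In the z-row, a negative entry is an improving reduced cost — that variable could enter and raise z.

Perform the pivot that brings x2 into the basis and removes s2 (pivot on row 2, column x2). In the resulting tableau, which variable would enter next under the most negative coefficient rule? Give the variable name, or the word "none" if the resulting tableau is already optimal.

Pivot element 6. New z-row = old z-row − (-1)·(row 2/6).
Updated z-row coefficients: x1: -4, x2: 0, s1: 0, s2: 1/6, s3: 0.
The most negative is -4 in column x1, so x1 would enter next.

x1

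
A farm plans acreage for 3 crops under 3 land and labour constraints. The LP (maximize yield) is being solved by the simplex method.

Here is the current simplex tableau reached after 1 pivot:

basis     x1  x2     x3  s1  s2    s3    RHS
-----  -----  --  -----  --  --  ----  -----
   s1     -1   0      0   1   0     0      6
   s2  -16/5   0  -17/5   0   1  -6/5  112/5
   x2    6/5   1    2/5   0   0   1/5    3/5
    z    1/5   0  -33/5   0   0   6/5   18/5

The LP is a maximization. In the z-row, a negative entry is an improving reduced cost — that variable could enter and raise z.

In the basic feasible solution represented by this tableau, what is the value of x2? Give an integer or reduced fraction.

3/5

x2 is basic (row 3); its value is the RHS of that row: 3/5.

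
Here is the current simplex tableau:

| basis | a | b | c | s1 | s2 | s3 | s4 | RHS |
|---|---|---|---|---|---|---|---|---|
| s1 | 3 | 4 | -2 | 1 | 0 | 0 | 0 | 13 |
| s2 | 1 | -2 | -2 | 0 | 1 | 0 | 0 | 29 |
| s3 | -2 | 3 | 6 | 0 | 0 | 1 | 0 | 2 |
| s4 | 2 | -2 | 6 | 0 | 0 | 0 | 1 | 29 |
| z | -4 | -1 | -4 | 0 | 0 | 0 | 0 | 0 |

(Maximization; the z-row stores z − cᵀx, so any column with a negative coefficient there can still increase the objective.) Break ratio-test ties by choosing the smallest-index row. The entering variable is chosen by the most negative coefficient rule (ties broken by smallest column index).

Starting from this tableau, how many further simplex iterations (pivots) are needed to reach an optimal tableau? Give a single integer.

pivot: a in, s1 out → z = 52/3
pivot: c in, s3 out → z = 228/7
No improving column remains; optimal.

2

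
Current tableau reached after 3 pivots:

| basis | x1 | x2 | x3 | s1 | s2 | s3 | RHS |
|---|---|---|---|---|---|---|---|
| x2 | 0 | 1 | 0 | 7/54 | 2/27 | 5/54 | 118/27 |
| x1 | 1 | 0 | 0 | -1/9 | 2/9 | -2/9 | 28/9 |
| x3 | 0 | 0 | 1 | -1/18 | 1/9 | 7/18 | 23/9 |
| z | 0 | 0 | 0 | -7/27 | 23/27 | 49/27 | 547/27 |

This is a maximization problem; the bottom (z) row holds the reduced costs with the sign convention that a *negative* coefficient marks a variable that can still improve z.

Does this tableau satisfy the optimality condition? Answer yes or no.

no

Column s1 has objective-row coefficient -7/27, which is negative; an improving pivot exists, so not yet optimal.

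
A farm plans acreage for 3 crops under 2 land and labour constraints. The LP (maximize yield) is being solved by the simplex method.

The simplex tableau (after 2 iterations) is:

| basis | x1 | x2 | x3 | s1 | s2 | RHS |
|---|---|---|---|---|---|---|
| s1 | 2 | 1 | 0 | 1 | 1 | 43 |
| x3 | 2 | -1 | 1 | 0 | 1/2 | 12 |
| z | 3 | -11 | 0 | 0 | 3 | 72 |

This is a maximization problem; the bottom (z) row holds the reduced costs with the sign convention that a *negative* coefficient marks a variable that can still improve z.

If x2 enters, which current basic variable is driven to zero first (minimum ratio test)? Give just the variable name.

s1

Ratios: row 1 (s1): 43/1 = 43; row 2 (x3): entry -1 ≤ 0, skip.
Minimum ratio 43 is in the s1 row, so s1 leaves.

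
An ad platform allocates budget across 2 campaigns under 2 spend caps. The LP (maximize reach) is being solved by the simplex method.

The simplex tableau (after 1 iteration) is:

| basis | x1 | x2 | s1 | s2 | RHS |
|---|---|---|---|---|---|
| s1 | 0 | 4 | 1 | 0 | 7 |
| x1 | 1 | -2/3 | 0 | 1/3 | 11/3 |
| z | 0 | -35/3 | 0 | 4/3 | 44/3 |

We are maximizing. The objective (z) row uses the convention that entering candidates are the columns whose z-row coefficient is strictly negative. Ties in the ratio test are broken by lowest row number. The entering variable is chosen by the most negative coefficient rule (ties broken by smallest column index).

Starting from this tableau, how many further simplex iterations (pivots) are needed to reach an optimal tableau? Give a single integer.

pivot: x2 in, s1 out → z = 421/12
No improving column remains; optimal.

1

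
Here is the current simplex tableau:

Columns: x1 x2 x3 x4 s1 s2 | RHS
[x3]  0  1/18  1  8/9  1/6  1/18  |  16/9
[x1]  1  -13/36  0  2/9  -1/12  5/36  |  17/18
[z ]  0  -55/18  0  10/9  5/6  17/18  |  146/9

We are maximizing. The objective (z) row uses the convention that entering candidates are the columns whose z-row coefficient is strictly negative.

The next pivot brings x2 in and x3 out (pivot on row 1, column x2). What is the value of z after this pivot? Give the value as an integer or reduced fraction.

114

Minimum ratio for x2: (16/9)/(1/18) = 32.
z changes by −(z-row coeff of x2)·ratio = −(-55/18)·32 = 880/9.
New z = 146/9 + (880/9) = 114.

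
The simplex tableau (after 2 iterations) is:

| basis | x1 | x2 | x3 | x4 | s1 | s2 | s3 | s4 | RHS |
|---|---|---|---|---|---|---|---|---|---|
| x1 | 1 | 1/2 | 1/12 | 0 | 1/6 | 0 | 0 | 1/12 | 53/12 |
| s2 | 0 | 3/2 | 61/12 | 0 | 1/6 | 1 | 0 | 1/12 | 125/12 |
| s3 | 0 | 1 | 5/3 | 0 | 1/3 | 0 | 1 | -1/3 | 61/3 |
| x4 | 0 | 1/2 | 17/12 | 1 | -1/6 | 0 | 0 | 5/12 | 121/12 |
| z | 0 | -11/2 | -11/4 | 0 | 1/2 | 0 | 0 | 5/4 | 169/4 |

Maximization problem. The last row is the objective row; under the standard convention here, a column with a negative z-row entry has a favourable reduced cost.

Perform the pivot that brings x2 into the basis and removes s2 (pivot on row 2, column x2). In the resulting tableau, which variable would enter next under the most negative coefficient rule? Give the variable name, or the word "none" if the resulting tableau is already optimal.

Pivot element 3/2. New z-row = old z-row − (-11/2)·(row 2/(3/2)).
Updated z-row coefficients: x1: 0, x2: 0, x3: 143/9, x4: 0, s1: 10/9, s2: 11/3, s3: 0, s4: 14/9.
No coefficient is strictly negative; the tableau after this pivot is optimal.

none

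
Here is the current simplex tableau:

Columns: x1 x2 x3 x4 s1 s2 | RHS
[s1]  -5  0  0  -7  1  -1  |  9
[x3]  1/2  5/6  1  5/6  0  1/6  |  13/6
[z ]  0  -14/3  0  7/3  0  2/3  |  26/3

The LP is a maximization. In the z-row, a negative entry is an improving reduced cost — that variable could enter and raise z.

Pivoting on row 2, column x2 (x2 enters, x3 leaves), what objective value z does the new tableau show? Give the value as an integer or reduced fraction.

104/5

Minimum ratio for x2: (13/6)/(5/6) = 13/5.
z changes by −(z-row coeff of x2)·ratio = −(-14/3)·(13/5) = 182/15.
New z = 26/3 + (182/15) = 104/5.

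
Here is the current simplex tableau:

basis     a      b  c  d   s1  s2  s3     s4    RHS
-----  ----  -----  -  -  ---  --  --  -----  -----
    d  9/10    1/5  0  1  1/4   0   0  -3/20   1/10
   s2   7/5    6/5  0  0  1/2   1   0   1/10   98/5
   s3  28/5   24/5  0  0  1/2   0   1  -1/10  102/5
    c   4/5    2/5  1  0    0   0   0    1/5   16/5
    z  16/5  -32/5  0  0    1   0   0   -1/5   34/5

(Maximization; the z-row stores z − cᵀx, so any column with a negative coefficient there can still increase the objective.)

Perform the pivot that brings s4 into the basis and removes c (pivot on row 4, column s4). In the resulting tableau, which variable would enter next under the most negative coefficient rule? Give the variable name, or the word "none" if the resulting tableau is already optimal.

b

Pivot element 1/5. New z-row = old z-row − (-1/5)·(row 4/(1/5)).
Updated z-row coefficients: a: 4, b: -6, c: 1, d: 0, s1: 1, s2: 0, s3: 0, s4: 0.
The most negative is -6 in column b, so b would enter next.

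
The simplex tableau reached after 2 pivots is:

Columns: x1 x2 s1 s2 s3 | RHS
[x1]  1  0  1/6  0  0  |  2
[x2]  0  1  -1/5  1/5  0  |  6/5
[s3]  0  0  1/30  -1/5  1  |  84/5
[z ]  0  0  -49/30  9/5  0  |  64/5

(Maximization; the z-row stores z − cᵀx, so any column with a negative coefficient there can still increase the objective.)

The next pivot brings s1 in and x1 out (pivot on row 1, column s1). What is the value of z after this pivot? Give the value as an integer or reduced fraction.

162/5

Minimum ratio for s1: 2/(1/6) = 12.
z changes by −(z-row coeff of s1)·ratio = −(-49/30)·12 = 98/5.
New z = 64/5 + (98/5) = 162/5.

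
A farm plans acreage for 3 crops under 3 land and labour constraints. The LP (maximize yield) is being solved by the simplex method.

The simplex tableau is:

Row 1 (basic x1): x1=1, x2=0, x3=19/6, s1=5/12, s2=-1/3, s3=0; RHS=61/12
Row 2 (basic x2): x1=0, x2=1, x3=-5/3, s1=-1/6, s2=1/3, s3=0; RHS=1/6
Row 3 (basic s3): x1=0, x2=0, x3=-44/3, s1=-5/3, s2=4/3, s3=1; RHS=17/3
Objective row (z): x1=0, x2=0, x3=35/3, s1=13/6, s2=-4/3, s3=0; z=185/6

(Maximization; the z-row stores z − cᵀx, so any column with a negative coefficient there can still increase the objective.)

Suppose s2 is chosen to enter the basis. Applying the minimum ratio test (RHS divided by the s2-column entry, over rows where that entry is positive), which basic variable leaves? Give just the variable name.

x2

Ratios: row 1 (x1): entry -1/3 ≤ 0, skip; row 2 (x2): (1/6)/(1/3) = 1/2; row 3 (s3): (17/3)/(4/3) = 17/4.
Minimum ratio 1/2 is in the x2 row, so x2 leaves.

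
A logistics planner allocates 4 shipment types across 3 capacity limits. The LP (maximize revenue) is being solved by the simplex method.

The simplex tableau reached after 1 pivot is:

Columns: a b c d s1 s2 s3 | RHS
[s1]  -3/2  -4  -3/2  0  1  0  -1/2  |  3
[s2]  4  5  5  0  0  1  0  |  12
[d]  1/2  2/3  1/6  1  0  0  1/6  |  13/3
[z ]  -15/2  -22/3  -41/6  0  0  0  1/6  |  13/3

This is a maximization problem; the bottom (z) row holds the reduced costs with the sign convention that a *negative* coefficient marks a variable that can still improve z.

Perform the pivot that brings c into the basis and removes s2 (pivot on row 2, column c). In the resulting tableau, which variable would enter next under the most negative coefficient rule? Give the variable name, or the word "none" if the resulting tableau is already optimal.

Pivot element 5. New z-row = old z-row − (-41/6)·(row 2/5).
Updated z-row coefficients: a: -61/30, b: -1/2, c: 0, d: 0, s1: 0, s2: 41/30, s3: 1/6.
The most negative is -61/30 in column a, so a would enter next.

a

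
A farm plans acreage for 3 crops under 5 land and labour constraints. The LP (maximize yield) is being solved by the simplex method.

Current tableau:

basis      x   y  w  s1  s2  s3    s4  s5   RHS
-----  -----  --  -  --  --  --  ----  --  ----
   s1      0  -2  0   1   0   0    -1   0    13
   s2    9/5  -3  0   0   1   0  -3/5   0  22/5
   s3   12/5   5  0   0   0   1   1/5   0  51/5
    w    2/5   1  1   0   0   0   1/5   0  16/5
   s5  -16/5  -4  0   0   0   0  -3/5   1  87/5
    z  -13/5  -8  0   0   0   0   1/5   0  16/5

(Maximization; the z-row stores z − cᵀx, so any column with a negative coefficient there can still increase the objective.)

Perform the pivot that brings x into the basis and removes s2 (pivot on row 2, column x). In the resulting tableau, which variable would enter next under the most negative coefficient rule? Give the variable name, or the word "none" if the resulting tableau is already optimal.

Pivot element 9/5. New z-row = old z-row − (-13/5)·(row 2/(9/5)).
Updated z-row coefficients: x: 0, y: -37/3, w: 0, s1: 0, s2: 13/9, s3: 0, s4: -2/3, s5: 0.
The most negative is -37/3 in column y, so y would enter next.

y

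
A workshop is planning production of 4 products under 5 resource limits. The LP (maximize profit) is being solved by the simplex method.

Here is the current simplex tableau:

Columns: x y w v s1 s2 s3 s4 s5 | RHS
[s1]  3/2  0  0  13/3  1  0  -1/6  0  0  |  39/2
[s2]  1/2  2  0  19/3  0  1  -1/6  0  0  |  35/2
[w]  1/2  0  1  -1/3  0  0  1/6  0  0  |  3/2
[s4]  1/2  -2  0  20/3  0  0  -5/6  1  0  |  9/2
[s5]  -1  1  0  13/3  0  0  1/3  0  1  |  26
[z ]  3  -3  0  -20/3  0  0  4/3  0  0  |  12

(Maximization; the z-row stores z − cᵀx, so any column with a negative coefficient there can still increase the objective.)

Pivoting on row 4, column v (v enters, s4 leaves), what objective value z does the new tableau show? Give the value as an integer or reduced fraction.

33/2

Minimum ratio for v: (9/2)/(20/3) = 27/40.
z changes by −(z-row coeff of v)·ratio = −(-20/3)·(27/40) = 9/2.
New z = 12 + (9/2) = 33/2.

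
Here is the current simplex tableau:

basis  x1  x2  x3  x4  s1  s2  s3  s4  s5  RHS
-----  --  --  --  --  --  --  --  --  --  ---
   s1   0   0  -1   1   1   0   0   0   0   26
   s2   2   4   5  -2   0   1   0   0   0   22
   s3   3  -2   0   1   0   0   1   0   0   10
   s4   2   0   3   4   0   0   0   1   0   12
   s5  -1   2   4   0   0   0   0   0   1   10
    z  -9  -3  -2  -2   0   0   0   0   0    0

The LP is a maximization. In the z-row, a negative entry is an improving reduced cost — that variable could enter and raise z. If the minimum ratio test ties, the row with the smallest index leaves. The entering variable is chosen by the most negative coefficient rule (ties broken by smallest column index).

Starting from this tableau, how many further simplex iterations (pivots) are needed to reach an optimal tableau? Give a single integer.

pivot: x1 in, s3 out → z = 30
pivot: x2 in, s2 out → z = 447/8
pivot: x4 in, s4 out → z = 915/16
No improving column remains; optimal.

3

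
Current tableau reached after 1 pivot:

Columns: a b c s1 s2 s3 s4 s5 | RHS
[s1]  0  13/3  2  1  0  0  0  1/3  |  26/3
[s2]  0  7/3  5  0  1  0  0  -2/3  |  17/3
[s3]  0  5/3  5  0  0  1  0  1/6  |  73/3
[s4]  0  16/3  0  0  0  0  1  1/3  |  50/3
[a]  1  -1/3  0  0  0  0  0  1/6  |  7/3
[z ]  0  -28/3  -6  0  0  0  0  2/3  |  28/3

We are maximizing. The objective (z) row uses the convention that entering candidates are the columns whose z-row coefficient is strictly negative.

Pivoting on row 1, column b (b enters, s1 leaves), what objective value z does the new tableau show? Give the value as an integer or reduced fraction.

Minimum ratio for b: (26/3)/(13/3) = 2.
z changes by −(z-row coeff of b)·ratio = −(-28/3)·2 = 56/3.
New z = 28/3 + (56/3) = 28.

28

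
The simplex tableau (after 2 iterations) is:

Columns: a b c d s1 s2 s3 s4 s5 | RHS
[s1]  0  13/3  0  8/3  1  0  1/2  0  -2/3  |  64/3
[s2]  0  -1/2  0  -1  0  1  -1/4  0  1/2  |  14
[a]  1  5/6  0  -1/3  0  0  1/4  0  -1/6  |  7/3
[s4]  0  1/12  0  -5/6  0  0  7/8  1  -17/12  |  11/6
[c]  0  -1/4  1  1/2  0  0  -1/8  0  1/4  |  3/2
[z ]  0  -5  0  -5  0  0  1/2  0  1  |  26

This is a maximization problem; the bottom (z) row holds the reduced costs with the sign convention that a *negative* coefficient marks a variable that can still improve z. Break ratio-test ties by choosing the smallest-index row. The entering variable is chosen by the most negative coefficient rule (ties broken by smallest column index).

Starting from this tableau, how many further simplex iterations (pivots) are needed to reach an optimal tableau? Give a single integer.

3

pivot: b in, a out → z = 40
pivot: d in, s1 out → z = 601/11
pivot: a in, c out → z = 997/17
No improving column remains; optimal.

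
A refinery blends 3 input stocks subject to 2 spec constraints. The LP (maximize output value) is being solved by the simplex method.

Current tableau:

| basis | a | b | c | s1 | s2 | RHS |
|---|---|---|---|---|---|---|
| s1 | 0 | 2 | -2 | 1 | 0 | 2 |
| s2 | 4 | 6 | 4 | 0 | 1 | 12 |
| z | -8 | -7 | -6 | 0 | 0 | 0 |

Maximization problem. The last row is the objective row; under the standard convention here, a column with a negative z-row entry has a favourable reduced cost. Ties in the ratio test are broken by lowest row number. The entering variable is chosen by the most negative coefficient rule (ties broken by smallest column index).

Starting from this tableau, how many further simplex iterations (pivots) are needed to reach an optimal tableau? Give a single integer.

1

pivot: a in, s2 out → z = 24
No improving column remains; optimal.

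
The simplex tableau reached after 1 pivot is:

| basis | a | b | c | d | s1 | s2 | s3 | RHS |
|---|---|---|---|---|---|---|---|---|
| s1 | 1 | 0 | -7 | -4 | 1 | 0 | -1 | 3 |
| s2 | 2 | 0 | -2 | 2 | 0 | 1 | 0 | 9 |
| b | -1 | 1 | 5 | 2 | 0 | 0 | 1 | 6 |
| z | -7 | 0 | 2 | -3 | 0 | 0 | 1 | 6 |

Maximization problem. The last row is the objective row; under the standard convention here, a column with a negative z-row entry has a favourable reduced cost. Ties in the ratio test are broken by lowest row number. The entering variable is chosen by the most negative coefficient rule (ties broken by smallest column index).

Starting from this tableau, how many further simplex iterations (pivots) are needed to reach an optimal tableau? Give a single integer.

3

pivot: a in, s1 out → z = 27
pivot: c in, s2 out → z = 155/4
pivot: s1 in, b out → z = 405/8
No improving column remains; optimal.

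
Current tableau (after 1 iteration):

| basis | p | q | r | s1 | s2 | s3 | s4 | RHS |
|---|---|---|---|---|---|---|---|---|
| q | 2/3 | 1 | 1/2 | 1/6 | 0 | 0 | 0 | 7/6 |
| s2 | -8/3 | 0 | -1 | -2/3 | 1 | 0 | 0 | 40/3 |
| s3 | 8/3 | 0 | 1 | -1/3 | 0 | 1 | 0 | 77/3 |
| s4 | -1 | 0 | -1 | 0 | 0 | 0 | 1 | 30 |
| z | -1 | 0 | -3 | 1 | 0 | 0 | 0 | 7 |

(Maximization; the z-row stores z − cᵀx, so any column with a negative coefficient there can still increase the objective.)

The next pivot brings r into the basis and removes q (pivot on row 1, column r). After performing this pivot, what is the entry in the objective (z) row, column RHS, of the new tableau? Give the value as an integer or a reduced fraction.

14

Pivot element is row 1, column r: 1/2.
Normalize row 1: new (row 1, RHS) = (7/6)/(1/2) = 7/3.
z-row ← z-row − (-3)·(new row 1): 7 − (-3)·(7/3) = 14.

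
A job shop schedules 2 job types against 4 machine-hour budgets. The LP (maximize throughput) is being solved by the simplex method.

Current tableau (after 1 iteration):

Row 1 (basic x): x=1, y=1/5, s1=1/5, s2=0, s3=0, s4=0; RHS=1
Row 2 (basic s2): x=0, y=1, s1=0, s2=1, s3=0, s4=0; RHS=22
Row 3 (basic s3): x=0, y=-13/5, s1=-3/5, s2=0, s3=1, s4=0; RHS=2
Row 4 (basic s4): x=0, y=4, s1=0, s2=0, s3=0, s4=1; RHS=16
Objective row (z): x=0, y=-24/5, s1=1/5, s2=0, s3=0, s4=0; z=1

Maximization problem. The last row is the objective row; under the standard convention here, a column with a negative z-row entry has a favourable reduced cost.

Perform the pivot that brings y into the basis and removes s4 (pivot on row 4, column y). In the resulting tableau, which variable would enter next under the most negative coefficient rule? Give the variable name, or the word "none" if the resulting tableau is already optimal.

Pivot element 4. New z-row = old z-row − (-24/5)·(row 4/4).
Updated z-row coefficients: x: 0, y: 0, s1: 1/5, s2: 0, s3: 0, s4: 6/5.
No coefficient is strictly negative; the tableau after this pivot is optimal.

none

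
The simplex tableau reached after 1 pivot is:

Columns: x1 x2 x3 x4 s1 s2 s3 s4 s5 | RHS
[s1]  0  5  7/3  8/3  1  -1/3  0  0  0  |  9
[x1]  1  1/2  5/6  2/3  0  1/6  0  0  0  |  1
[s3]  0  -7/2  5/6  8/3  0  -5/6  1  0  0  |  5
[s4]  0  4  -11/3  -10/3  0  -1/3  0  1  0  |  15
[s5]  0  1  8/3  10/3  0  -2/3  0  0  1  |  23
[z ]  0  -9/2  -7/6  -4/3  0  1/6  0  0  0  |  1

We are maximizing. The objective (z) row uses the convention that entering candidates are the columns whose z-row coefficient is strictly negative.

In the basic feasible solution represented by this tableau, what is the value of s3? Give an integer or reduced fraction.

s3 is basic (row 3); its value is the RHS of that row: 5.

5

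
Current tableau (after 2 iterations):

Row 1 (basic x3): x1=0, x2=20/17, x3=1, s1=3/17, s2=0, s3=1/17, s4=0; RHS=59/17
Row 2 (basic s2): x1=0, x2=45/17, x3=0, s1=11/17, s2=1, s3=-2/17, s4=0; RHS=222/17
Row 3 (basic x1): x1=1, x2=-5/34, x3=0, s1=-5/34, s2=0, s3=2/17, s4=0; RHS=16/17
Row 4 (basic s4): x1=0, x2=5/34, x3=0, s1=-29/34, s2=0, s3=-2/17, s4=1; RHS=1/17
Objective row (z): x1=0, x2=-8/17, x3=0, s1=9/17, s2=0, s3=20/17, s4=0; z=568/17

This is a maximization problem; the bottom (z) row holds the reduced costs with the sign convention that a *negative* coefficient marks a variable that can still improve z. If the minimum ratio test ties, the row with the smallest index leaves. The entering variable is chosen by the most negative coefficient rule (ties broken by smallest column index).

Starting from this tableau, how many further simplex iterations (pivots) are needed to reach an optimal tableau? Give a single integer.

2

pivot: x2 in, s4 out → z = 168/5
pivot: s1 in, x3 out → z = 1209/35
No improving column remains; optimal.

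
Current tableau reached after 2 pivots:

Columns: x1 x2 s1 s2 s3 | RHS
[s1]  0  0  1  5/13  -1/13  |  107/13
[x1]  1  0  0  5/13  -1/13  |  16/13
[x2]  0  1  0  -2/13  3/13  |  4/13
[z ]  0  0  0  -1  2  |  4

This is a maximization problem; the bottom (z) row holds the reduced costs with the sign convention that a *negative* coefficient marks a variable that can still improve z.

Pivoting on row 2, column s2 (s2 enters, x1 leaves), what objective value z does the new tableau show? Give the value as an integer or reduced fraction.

Minimum ratio for s2: (16/13)/(5/13) = 16/5.
z changes by −(z-row coeff of s2)·ratio = −(-1)·(16/5) = 16/5.
New z = 4 + (16/5) = 36/5.

36/5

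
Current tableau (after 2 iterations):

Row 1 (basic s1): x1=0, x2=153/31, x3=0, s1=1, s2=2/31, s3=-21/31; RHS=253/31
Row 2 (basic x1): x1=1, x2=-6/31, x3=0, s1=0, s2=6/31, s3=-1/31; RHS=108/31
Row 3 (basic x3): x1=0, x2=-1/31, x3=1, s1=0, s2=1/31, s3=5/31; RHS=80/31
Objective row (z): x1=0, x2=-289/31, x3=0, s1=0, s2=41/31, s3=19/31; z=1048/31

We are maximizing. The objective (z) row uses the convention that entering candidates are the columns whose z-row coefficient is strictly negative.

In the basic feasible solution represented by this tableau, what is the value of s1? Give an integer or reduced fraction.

s1 is basic (row 1); its value is the RHS of that row: 253/31.

253/31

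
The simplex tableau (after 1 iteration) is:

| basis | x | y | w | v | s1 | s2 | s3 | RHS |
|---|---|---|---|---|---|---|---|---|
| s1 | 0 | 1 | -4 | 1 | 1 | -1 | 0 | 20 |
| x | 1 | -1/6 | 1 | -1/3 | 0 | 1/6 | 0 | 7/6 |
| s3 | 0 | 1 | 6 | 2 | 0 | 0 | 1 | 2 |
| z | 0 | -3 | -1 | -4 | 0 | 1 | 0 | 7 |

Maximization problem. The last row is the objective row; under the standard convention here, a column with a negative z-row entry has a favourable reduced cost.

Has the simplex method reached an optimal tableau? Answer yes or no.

Column y has objective-row coefficient -3, which is negative; an improving pivot exists, so not yet optimal.

no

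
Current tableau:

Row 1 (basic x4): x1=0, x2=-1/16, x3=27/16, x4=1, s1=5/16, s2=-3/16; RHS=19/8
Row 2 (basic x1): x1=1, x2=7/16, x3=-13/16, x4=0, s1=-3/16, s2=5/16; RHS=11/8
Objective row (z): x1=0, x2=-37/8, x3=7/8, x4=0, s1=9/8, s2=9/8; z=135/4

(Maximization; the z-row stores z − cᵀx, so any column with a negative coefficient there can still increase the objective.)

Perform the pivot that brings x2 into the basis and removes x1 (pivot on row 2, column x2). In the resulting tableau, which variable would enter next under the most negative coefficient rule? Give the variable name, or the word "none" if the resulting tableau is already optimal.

x3

Pivot element 7/16. New z-row = old z-row − (-37/8)·(row 2/(7/16)).
Updated z-row coefficients: x1: 74/7, x2: 0, x3: -54/7, x4: 0, s1: -6/7, s2: 31/7.
The most negative is -54/7 in column x3, so x3 would enter next.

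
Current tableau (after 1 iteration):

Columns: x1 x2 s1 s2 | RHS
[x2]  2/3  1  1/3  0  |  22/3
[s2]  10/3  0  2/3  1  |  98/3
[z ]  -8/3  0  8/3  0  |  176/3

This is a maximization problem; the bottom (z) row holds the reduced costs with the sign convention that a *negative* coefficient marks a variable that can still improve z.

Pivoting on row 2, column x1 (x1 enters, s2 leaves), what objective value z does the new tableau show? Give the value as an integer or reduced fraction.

Minimum ratio for x1: (98/3)/(10/3) = 49/5.
z changes by −(z-row coeff of x1)·ratio = −(-8/3)·(49/5) = 392/15.
New z = 176/3 + (392/15) = 424/5.

424/5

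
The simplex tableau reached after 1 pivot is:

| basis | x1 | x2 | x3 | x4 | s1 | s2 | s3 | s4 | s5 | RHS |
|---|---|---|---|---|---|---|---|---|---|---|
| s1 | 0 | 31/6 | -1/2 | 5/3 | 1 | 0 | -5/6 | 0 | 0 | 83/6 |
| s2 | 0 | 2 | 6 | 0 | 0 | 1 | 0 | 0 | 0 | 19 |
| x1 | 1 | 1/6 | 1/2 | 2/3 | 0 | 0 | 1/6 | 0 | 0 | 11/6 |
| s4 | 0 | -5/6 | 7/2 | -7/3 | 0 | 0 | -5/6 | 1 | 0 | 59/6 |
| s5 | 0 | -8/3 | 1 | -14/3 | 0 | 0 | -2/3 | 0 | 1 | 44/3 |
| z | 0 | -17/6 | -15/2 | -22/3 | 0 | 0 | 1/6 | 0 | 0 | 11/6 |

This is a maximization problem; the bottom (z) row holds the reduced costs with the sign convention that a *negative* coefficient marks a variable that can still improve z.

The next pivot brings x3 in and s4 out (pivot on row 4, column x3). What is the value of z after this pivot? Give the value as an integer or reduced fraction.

Minimum ratio for x3: (59/6)/(7/2) = 59/21.
z changes by −(z-row coeff of x3)·ratio = −(-15/2)·(59/21) = 295/14.
New z = 11/6 + (295/14) = 481/21.

481/21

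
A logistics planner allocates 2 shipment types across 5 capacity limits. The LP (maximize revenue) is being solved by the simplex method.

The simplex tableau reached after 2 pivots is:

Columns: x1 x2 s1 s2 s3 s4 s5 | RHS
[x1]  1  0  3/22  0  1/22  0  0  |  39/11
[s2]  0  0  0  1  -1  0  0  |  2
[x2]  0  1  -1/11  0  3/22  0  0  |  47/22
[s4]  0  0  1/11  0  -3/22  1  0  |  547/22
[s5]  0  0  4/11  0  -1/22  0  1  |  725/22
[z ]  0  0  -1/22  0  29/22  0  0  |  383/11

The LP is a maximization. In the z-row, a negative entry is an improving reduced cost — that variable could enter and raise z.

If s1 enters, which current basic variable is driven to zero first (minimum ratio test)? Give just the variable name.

x1

Ratios: row 1 (x1): (39/11)/(3/22) = 26; row 2 (s2): entry 0 ≤ 0, skip; row 3 (x2): entry -1/11 ≤ 0, skip; row 4 (s4): (547/22)/(1/11) = 547/2; row 5 (s5): (725/22)/(4/11) = 725/8.
Minimum ratio 26 is in the x1 row, so x1 leaves.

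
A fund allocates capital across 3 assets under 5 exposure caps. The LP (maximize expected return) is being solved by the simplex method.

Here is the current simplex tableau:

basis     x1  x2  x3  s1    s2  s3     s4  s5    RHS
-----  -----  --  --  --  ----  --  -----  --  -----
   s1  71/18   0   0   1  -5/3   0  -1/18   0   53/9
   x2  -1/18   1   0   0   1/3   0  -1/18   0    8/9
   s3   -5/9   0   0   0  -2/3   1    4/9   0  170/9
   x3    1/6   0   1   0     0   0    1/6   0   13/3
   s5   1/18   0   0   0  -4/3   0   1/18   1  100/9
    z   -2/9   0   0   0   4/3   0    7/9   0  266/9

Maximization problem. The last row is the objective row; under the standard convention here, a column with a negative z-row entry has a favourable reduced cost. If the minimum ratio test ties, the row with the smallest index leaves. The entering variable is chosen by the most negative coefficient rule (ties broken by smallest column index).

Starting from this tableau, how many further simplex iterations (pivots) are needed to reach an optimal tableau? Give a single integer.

1

pivot: x1 in, s1 out → z = 2122/71
No improving column remains; optimal.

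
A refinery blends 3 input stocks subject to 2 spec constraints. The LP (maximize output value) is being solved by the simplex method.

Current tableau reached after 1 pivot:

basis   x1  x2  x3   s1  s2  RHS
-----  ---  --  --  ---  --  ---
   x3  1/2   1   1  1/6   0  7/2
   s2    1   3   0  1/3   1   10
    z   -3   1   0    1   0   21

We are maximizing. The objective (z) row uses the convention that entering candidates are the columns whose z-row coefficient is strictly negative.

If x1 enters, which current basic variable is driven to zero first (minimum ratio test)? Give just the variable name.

Ratios: row 1 (x3): (7/2)/(1/2) = 7; row 2 (s2): 10/1 = 10.
Minimum ratio 7 is in the x3 row, so x3 leaves.

x3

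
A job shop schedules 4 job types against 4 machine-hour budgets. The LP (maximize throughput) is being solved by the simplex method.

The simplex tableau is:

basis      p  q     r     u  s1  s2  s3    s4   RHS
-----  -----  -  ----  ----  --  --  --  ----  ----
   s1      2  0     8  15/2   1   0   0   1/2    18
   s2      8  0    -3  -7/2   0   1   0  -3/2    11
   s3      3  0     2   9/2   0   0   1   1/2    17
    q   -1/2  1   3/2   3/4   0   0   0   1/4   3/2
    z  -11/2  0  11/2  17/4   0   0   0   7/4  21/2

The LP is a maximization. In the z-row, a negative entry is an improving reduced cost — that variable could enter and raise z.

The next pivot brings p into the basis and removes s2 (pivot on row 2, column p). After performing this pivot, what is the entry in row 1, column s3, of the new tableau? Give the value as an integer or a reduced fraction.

0

Pivot element is row 2, column p: 8.
Normalize row 2: new (row 2, s3) = 0/8 = 0.
row 1 ← row 1 − 2·(new row 2): 0 − 2·0 = 0.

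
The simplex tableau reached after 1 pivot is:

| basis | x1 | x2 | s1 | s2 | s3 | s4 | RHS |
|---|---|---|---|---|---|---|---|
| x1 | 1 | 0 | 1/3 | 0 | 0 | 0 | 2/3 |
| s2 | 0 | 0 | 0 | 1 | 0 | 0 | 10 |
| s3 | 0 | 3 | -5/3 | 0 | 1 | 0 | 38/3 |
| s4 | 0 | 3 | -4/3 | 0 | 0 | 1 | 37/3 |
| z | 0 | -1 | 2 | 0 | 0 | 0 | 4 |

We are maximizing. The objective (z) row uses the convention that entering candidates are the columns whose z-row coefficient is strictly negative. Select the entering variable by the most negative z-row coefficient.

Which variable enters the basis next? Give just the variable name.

Objective-row coefficients: x1: 0, x2: -1, s1: 2, s2: 0, s3: 0, s4: 0.
The most negative is -1 in column x2, so x2 enters.

x2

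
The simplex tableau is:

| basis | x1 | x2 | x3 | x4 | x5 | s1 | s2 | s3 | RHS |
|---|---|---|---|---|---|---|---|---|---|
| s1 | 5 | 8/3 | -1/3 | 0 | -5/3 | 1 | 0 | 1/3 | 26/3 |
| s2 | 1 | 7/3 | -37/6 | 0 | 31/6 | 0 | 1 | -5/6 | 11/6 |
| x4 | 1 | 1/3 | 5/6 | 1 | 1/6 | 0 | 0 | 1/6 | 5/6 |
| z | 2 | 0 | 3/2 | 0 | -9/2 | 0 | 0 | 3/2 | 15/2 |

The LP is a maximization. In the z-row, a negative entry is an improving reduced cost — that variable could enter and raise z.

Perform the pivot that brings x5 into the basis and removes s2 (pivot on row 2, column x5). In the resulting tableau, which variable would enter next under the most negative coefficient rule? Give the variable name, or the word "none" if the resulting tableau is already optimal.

x3

Pivot element 31/6. New z-row = old z-row − (-9/2)·(row 2/(31/6)).
Updated z-row coefficients: x1: 89/31, x2: 63/31, x3: -120/31, x4: 0, x5: 0, s1: 0, s2: 27/31, s3: 24/31.
The most negative is -120/31 in column x3, so x3 would enter next.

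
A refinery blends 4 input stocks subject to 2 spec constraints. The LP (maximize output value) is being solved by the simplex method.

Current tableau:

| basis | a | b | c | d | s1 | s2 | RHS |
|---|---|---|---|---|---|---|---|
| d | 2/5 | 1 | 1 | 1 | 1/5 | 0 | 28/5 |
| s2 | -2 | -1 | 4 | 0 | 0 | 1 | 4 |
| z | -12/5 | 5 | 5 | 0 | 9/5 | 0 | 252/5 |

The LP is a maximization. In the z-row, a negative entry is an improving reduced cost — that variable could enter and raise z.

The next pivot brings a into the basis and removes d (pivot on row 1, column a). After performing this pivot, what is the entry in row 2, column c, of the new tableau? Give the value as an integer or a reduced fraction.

9

Pivot element is row 1, column a: 2/5.
Normalize row 1: new (row 1, c) = 1/(2/5) = 5/2.
row 2 ← row 2 − (-2)·(new row 1): 4 − (-2)·(5/2) = 9.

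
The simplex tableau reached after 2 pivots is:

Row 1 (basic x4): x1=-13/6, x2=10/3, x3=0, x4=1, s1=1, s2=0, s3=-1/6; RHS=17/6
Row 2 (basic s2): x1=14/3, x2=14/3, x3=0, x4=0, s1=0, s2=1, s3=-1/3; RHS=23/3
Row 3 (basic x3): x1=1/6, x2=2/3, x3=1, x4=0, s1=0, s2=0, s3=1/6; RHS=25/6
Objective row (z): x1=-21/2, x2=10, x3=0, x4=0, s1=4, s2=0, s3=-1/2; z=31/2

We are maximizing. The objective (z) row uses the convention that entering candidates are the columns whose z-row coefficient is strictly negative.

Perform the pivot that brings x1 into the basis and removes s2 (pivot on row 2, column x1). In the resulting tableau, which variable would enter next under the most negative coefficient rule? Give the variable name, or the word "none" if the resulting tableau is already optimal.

Pivot element 14/3. New z-row = old z-row − (-21/2)·(row 2/(14/3)).
Updated z-row coefficients: x1: 0, x2: 41/2, x3: 0, x4: 0, s1: 4, s2: 9/4, s3: -5/4.
The most negative is -5/4 in column s3, so s3 would enter next.

s3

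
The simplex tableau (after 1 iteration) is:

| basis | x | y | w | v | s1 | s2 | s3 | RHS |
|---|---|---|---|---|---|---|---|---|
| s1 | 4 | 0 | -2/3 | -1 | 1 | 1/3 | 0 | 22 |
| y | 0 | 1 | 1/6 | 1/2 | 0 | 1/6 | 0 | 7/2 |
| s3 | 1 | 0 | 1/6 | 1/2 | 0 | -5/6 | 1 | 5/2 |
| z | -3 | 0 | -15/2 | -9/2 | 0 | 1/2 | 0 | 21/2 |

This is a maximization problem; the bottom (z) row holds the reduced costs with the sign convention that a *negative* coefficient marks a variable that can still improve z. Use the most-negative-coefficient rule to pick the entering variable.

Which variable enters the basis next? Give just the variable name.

Objective-row coefficients: x: -3, y: 0, w: -15/2, v: -9/2, s1: 0, s2: 1/2, s3: 0.
The most negative is -15/2 in column w, so w enters.

w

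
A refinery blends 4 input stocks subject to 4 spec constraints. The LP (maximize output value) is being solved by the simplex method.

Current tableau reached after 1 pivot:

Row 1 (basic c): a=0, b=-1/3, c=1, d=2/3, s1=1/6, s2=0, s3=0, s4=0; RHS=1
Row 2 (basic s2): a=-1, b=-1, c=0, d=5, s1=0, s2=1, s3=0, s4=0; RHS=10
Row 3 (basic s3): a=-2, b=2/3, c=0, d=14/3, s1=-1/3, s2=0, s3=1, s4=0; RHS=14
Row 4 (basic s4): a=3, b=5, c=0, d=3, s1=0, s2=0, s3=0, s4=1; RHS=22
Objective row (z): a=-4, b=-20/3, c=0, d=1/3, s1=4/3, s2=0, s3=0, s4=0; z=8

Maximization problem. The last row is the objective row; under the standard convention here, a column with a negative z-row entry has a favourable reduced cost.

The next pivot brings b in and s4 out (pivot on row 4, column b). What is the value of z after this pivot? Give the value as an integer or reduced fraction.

Minimum ratio for b: 22/5 = 22/5.
z changes by −(z-row coeff of b)·ratio = −(-20/3)·(22/5) = 88/3.
New z = 8 + (88/3) = 112/3.

112/3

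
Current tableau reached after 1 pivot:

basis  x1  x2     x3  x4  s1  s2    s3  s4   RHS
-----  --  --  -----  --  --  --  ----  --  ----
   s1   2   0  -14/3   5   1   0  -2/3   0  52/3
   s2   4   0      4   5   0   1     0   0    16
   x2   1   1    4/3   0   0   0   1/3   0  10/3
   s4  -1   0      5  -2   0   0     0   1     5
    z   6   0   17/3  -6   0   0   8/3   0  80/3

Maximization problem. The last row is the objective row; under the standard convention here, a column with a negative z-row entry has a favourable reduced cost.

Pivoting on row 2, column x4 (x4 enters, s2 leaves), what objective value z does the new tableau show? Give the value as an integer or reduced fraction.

688/15

Minimum ratio for x4: 16/5 = 16/5.
z changes by −(z-row coeff of x4)·ratio = −(-6)·(16/5) = 96/5.
New z = 80/3 + (96/5) = 688/15.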